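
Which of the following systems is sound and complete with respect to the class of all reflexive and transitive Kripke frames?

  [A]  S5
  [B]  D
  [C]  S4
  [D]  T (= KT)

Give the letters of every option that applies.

(A) S5 is determined by the class of reflexive, symmetric, and transitive frames.
(B) D is determined by the class of serial frames.
(C) S4 is determined by exactly this class.
(D) T (= KT) is determined by the class of reflexive frames.

C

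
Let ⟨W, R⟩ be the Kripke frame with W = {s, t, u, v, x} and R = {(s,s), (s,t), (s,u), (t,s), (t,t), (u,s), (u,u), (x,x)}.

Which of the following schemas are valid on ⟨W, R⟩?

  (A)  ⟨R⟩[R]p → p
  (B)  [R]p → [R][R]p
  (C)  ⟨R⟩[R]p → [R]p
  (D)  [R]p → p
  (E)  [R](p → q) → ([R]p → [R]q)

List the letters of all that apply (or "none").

A, E

R is not reflexive: not v R v.
R is symmetric: every R-edge is matched by its reverse.
R is not transitive: t R s and s R u but not t R u.
R is not euclidean: s R t and s R u but not t R u.
(A) the dual of axiom B: valid iff R is symmetric. R is symmetric — valid.
(B) axiom 4: valid iff R is transitive. R is not transitive — not valid.
(C) the dual of axiom 5: valid iff R is euclidean. R is not euclidean — not valid.
(D) [R]p → p is axiom T, which corresponds to reflexivity. R is not reflexive — not valid.
(E) this is just K, valid on every normal frame.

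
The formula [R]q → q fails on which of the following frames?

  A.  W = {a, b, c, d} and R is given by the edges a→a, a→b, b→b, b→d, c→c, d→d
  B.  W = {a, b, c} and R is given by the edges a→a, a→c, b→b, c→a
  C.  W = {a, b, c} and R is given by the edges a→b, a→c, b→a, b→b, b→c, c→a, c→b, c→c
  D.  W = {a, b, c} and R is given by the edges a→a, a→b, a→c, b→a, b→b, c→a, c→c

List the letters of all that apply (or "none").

B, C

The schema [R]q → q is axiom T; it is valid on a frame iff R is reflexive.
(A) R is reflexive (each world relates to itself), so the schema is valid here.
(B) R is not reflexive (not c R c), so the schema fails here.
(C) R is not reflexive (not a R a), so the schema fails here.
(D) R is reflexive (each world relates to itself), so the schema is valid here.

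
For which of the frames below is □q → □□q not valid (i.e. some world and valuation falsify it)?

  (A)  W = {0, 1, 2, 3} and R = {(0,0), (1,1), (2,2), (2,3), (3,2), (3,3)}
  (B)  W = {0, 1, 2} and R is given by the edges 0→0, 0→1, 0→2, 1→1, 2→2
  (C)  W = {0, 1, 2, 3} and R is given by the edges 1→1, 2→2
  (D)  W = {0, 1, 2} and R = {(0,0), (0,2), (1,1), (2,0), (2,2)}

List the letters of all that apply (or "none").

The schema □q → □□q is axiom 4; it is valid on a frame iff R is transitive.
(A) R is transitive (R is closed under composition), so the schema is valid here.
(B) R is transitive (R is closed under composition), so the schema is valid here.
(C) R is transitive (R is closed under composition), so the schema is valid here.
(D) R is transitive (R is closed under composition), so the schema is valid here.

none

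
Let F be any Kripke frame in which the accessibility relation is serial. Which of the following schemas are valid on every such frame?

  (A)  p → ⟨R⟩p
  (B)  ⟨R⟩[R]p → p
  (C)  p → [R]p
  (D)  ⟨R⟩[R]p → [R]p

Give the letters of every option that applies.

(A) p → ⟨R⟩p is the dual of axiom T, which corresponds to reflexivity. Such an R need not be reflexive — not valid.
(B) the dual of axiom B: valid iff R is symmetric. Such an R need not be symmetric — not valid.
(C) p → [R]p (equivalent to ◇p→p) corresponds to R being a subset of the identity. Such an R need not be a subset of the identity, so not valid.
(D) ⟨R⟩[R]p → [R]p (the dual of axiom 5) characterises the euclidean frames. Such an R need not be euclidean — not valid.

none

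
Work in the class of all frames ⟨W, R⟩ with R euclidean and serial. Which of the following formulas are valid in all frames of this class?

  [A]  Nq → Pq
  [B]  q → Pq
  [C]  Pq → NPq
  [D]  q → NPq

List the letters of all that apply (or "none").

(A) Nq → Pq is axiom D, which corresponds to seriality. Every such R is serial — valid.
(B) q → Pq is the dual of axiom T, which corresponds to reflexivity. Such an R need not be reflexive — not valid.
(C) Pq → NPq (axiom 5) characterises the euclidean frames. Every such R is euclidean — valid.
(D) axiom B: valid iff R is symmetric. Such an R need not be symmetric — not valid.

A, C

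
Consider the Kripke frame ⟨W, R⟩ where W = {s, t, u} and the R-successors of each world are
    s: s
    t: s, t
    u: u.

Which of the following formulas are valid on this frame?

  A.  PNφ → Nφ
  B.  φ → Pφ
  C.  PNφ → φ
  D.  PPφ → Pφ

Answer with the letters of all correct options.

R is reflexive: each world relates to itself.
R is not symmetric: t R s but not s R t.
R is transitive: R is closed under composition.
R is not euclidean: t R s and t R t but not s R t.
(A) PNφ → Nφ is the dual of axiom 5, which corresponds to the euclidean property. R is not euclidean — not valid.
(B) φ → Pφ is the dual of axiom T, which corresponds to reflexivity. R is reflexive — valid.
(C) PNφ → φ is the dual of axiom B, which corresponds to symmetry. R is not symmetric — not valid.
(D) PPφ → Pφ is the dual of axiom 4, which corresponds to transitivity. R is transitive — valid.

B, D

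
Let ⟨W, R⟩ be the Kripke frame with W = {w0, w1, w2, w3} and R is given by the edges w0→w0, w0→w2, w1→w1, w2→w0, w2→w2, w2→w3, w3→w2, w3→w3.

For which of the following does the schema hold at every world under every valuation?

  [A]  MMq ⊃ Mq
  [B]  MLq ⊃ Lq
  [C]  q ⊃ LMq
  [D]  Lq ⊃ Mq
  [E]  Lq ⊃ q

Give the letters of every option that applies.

R is reflexive: each world relates to itself.
R is symmetric: every R-edge is matched by its reverse.
R is not transitive: w0 R w2 and w2 R w3 but not w0 R w3.
R is not euclidean: w2 R w0 and w2 R w3 but not w0 R w3.
R is serial: every world has an R-successor.
(A) the dual of axiom 4: valid iff R is transitive. R is not transitive — not valid.
(B) MLq ⊃ Lq (the dual of axiom 5) characterises the euclidean frames. R is not euclidean — not valid.
(C) q ⊃ LMq is axiom B; it is valid on a frame exactly when R is symmetric. R is symmetric, so valid.
(D) axiom D: valid iff R is serial. R is serial — valid.
(E) Lq ⊃ q is axiom T, which corresponds to reflexivity. R is reflexive — valid.

C, D, E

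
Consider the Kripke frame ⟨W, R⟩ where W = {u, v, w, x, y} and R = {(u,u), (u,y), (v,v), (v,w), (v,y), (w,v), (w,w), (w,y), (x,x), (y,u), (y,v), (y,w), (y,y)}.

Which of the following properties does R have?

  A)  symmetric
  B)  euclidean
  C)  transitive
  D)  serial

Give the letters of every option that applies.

(A) symmetric: every R-edge is matched by its reverse.
(B) not euclidean: y R u and y R v but not u R v.
(C) not transitive: u R y and y R v but not u R v.
(D) serial: every world has an R-successor.

A, D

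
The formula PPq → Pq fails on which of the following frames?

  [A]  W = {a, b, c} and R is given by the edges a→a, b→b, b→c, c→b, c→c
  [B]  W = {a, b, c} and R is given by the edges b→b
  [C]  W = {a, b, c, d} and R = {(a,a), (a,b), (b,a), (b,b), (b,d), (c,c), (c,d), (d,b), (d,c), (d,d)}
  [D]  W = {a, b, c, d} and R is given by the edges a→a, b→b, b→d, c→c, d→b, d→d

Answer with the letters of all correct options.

C

The schema PPq → Pq is the dual of axiom 4; it is valid on a frame iff R is transitive.
(A) R is transitive (R is closed under composition), so the schema is valid here.
(B) R is transitive (R is closed under composition), so the schema is valid here.
(C) R is not transitive (a R b and b R d but not a R d), so the schema fails here.
(D) R is transitive (R is closed under composition), so the schema is valid here.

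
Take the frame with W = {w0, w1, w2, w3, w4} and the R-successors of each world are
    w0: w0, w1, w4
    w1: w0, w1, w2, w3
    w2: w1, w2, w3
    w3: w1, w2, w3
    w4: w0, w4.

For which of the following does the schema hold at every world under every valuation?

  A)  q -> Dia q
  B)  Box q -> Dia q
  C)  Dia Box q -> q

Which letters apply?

R is reflexive: each world relates to itself.
R is symmetric: every R-edge is matched by its reverse.
R is serial: every world has an R-successor.
(A) q -> Dia q is the dual of axiom T; it is valid on a frame exactly when R is reflexive. R is reflexive, so valid.
(B) axiom D: valid iff R is serial. R is serial — valid.
(C) Dia Box q -> q is the dual of axiom B, which corresponds to symmetry. R is symmetric — valid.

A, B, C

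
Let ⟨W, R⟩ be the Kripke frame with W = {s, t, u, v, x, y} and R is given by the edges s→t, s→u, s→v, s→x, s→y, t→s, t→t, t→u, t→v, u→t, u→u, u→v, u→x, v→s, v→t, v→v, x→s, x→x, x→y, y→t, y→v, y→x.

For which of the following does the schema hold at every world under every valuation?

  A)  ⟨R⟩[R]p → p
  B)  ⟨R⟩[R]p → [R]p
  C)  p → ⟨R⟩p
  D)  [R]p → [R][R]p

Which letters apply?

R is not reflexive: not s R s.
R is not symmetric: s R u but not u R s.
R is not transitive: s R t and t R s but not s R s.
R is not euclidean: s R t and s R x but not t R x.
(A) ⟨R⟩[R]p → p (the dual of axiom B) characterises the symmetric frames. R is not symmetric — not valid.
(B) ⟨R⟩[R]p → [R]p is the dual of axiom 5, which corresponds to the euclidean property. R is not euclidean — not valid.
(C) p → ⟨R⟩p (the dual of axiom T) characterises the reflexive frames. R is not reflexive — not valid.
(D) [R]p → [R][R]p (axiom 4) characterises the transitive frames. R is not transitive — not valid.

none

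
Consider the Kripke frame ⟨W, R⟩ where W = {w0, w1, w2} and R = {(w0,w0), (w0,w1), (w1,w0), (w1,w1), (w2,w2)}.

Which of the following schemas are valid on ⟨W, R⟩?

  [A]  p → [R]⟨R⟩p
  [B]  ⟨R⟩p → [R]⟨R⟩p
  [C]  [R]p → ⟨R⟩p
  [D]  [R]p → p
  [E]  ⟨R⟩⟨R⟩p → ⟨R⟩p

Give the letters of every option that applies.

A, B, C, D, E

R is reflexive: each world relates to itself.
R is symmetric: every R-edge is matched by its reverse.
R is transitive: R is closed under composition.
R is euclidean: any two R-successors of the same world are R-related.
R is serial: every world has an R-successor.
(A) p → [R]⟨R⟩p (axiom B) characterises the symmetric frames. R is symmetric — valid.
(B) ⟨R⟩p → [R]⟨R⟩p (axiom 5) characterises the euclidean frames. R is euclidean — valid.
(C) [R]p → ⟨R⟩p is axiom D; it is valid on a frame exactly when R is serial. R is serial, so valid.
(D) [R]p → p (axiom T) characterises the reflexive frames. R is reflexive — valid.
(E) ⟨R⟩⟨R⟩p → ⟨R⟩p (the dual of axiom 4) characterises the transitive frames. R is transitive — valid.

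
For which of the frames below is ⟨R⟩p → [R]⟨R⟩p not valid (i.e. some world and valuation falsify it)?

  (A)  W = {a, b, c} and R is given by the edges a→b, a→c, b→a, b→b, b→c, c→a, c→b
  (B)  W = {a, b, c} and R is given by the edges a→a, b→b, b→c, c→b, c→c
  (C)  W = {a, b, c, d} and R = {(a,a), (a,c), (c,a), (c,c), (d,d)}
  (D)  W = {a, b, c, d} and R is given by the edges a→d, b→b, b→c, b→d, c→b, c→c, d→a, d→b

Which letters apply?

A, D

The schema ⟨R⟩p → [R]⟨R⟩p is axiom 5; it is valid on a frame iff R is euclidean.
(A) R is not euclidean (a R c and a R c but not c R c), so the schema fails here.
(B) R is euclidean (any two R-successors of the same world are R-related), so the schema is valid here.
(C) R is euclidean (any two R-successors of the same world are R-related), so the schema is valid here.
(D) R is not euclidean (b R c and b R d but not c R d), so the schema fails here.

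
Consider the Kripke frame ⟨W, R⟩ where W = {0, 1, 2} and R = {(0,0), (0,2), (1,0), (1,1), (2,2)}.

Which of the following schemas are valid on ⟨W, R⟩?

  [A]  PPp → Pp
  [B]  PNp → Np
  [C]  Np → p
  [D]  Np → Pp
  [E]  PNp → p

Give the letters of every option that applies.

R is reflexive: each world relates to itself.
R is not symmetric: 0 R 2 but not 2 R 0.
R is not transitive: 1 R 0 and 0 R 2 but not 1 R 2.
R is not euclidean: 0 R 2 and 0 R 0 but not 2 R 0.
R is serial: every world has an R-successor.
(A) PPp → Pp is the dual of axiom 4, which corresponds to transitivity. R is not transitive — not valid.
(B) the dual of axiom 5: valid iff R is euclidean. R is not euclidean — not valid.
(C) axiom T: valid iff R is reflexive. R is reflexive — valid.
(D) Np → Pp is axiom D, which corresponds to seriality. R is serial — valid.
(E) the dual of axiom B: valid iff R is symmetric. R is not symmetric — not valid.

C, D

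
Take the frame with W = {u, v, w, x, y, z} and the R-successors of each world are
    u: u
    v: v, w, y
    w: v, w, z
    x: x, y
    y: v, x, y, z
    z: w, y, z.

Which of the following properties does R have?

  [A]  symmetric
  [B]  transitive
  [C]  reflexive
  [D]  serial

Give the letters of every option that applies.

(A) symmetric: every R-edge is matched by its reverse.
(B) not transitive: v R w and w R z but not v R z.
(C) reflexive: each world relates to itself.
(D) serial: every world has an R-successor.

A, C, D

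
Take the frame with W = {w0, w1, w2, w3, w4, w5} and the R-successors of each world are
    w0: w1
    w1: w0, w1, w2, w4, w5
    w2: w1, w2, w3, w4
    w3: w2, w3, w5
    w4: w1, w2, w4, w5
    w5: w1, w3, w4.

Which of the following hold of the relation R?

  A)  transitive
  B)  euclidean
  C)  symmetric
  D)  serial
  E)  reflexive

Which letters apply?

C, D

(A) not transitive: w0 R w1 and w1 R w0 but not w0 R w0.
(B) not euclidean: w1 R w0 and w1 R w2 but not w0 R w2.
(C) symmetric: every R-edge is matched by its reverse.
(D) serial: every world has an R-successor.
(E) not reflexive: not w0 R w0.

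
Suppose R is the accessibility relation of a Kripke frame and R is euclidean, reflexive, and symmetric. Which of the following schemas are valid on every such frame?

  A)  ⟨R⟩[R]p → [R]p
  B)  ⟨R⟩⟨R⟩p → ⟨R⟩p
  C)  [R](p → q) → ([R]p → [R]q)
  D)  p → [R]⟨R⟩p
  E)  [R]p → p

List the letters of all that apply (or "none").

A relation that is euclidean, reflexive, and symmetric is also serial and transitive.
(A) ⟨R⟩[R]p → [R]p (the dual of axiom 5) characterises the euclidean frames. Every such R is euclidean — valid.
(B) ⟨R⟩⟨R⟩p → ⟨R⟩p is the dual of axiom 4; it is valid on a frame exactly when R is transitive. Every such R is transitive, so valid.
(C) [R](p → q) → ([R]p → [R]q) is axiom K, valid on every Kripke frame — valid.
(D) p → [R]⟨R⟩p is axiom B; it is valid on a frame exactly when R is symmetric. Every such R is symmetric, so valid.
(E) [R]p → p is axiom T; it is valid on a frame exactly when R is reflexive. Every such R is reflexive, so valid.

A, B, C, D, E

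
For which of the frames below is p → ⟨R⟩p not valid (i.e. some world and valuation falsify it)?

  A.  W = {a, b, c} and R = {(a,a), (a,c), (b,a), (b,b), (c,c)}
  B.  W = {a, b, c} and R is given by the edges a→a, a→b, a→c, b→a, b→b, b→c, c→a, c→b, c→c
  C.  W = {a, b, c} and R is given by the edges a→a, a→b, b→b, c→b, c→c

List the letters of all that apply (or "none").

The schema p → ⟨R⟩p is the dual of axiom T; it is valid on a frame iff R is reflexive.
(A) R is reflexive (each world relates to itself), so the schema is valid here.
(B) R is reflexive (each world relates to itself), so the schema is valid here.
(C) R is reflexive (each world relates to itself), so the schema is valid here.

none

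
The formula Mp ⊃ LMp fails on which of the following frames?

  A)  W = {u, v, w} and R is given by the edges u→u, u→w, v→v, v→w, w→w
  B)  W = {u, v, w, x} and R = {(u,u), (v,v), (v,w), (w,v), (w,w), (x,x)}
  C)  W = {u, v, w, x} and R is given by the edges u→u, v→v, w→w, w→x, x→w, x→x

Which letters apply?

A

The schema Mp ⊃ LMp is axiom 5; it is valid on a frame iff R is euclidean.
(A) R is not euclidean (u R w and u R u but not w R u), so the schema fails here.
(B) R is euclidean (any two R-successors of the same world are R-related), so the schema is valid here.
(C) R is euclidean (any two R-successors of the same world are R-related), so the schema is valid here.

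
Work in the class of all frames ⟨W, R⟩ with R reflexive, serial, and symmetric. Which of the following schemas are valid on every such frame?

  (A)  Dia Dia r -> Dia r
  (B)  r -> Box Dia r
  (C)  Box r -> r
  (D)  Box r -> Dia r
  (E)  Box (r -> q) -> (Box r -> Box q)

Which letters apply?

(A) Dia Dia r -> Dia r (the dual of axiom 4) characterises the transitive frames. Such an R need not be transitive — not valid.
(B) r -> Box Dia r is axiom B; it is valid on a frame exactly when R is symmetric. Every such R is symmetric, so valid.
(C) Box r -> r (axiom T) characterises the reflexive frames. Every such R is reflexive — valid.
(D) Box r -> Dia r is axiom D; it is valid on a frame exactly when R is serial. Every such R is serial, so valid.
(E) Box (r -> q) -> (Box r -> Box q) is the K axiom; it holds on all frames — valid.

B, C, D, E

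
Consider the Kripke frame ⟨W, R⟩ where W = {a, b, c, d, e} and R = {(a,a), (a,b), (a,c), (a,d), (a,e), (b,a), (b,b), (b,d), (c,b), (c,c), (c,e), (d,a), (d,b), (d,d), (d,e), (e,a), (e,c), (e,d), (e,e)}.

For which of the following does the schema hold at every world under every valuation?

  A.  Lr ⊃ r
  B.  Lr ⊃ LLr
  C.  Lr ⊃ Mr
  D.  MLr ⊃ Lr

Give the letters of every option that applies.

A, C

R is reflexive: each world relates to itself.
R is not transitive: b R a and a R c but not b R c.
R is not euclidean: a R b and a R c but not b R c.
R is serial: every world has an R-successor.
(A) Lr ⊃ r is axiom T; it is valid on a frame exactly when R is reflexive. R is reflexive, so valid.
(B) axiom 4: valid iff R is transitive. R is not transitive — not valid.
(C) axiom D: valid iff R is serial. R is serial — valid.
(D) MLr ⊃ Lr is the dual of axiom 5; it is valid on a frame exactly when R is euclidean. R is not euclidean, so not valid.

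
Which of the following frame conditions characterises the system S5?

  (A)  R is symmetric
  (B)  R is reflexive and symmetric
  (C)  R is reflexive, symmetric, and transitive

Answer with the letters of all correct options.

C

(A) this class determines KB, not S5.
(B) this class determines B (= KTB), not S5.
(C) S5 is sound and complete for exactly this class.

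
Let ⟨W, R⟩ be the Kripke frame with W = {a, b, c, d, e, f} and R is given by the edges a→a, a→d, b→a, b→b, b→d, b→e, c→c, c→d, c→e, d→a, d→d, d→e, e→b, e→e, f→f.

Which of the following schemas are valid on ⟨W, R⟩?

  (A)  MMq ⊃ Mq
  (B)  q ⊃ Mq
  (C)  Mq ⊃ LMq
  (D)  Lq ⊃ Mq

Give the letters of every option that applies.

R is reflexive: each world relates to itself.
R is not transitive: a R d and d R e but not a R e.
R is not euclidean: b R a and b R b but not a R b.
R is serial: every world has an R-successor.
(A) MMq ⊃ Mq is the dual of axiom 4; it is valid on a frame exactly when R is transitive. R is not transitive, so not valid.
(B) the dual of axiom T: valid iff R is reflexive. R is reflexive — valid.
(C) axiom 5: valid iff R is euclidean. R is not euclidean — not valid.
(D) Lq ⊃ Mq is axiom D; it is valid on a frame exactly when R is serial. R is serial, so valid.

B, D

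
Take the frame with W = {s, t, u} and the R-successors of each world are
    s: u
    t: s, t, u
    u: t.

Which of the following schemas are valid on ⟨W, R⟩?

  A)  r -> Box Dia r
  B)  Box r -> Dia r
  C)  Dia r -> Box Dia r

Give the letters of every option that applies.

B

R is not symmetric: s R u but not u R s.
R is not euclidean: t R s and t R t but not s R t.
R is serial: every world has an R-successor.
(A) r -> Box Dia r is axiom B; it is valid on a frame exactly when R is symmetric. R is not symmetric, so not valid.
(B) Box r -> Dia r (axiom D) characterises the serial frames. R is serial — valid.
(C) Dia r -> Box Dia r is axiom 5, which corresponds to the euclidean property. R is not euclidean — not valid.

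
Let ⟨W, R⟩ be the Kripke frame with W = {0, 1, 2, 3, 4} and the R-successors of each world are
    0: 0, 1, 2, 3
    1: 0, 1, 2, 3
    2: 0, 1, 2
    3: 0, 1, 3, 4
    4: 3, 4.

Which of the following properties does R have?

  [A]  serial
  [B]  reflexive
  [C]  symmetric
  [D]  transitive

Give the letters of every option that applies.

A, B, C

(A) serial: every world has an R-successor.
(B) reflexive: each world relates to itself.
(C) symmetric: every R-edge is matched by its reverse.
(D) not transitive: 0 R 3 and 3 R 4 but not 0 R 4.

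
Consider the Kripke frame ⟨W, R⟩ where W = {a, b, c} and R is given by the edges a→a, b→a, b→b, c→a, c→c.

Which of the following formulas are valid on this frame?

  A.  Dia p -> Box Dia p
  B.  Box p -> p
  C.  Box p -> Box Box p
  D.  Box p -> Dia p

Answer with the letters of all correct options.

R is reflexive: each world relates to itself.
R is transitive: R is closed under composition.
R is not euclidean: b R a and b R b but not a R b.
R is serial: every world has an R-successor.
(A) axiom 5: valid iff R is euclidean. R is not euclidean — not valid.
(B) Box p -> p is axiom T; it is valid on a frame exactly when R is reflexive. R is reflexive, so valid.
(C) axiom 4: valid iff R is transitive. R is transitive — valid.
(D) Box p -> Dia p is axiom D; it is valid on a frame exactly when R is serial. R is serial, so valid.

B, C, D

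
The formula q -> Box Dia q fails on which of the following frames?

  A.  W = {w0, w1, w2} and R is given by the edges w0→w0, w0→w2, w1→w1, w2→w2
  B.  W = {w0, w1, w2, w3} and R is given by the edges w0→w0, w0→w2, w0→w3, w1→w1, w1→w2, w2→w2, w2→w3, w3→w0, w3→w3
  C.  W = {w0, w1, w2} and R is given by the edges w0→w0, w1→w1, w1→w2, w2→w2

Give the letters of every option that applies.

A, B, C

The schema q -> Box Dia q is axiom B; it is valid on a frame iff R is symmetric.
(A) R is not symmetric (w0 R w2 but not w2 R w0), so the schema fails here.
(B) R is not symmetric (w0 R w2 but not w2 R w0), so the schema fails here.
(C) R is not symmetric (w1 R w2 but not w2 R w1), so the schema fails here.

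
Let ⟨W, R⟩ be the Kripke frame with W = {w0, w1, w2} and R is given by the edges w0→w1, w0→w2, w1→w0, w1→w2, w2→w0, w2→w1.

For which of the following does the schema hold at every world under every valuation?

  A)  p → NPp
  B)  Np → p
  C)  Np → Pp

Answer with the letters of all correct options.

R is not reflexive: not w0 R w0.
R is symmetric: every R-edge is matched by its reverse.
R is serial: every world has an R-successor.
(A) axiom B: valid iff R is symmetric. R is symmetric — valid.
(B) Np → p is axiom T; it is valid on a frame exactly when R is reflexive. R is not reflexive, so not valid.
(C) Np → Pp is axiom D, which corresponds to seriality. R is serial — valid.

A, C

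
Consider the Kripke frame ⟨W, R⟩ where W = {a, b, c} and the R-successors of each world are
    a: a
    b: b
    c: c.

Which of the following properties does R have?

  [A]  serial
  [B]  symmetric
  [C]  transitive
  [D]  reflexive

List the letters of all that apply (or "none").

A, B, C, D

(A) serial: every world has an R-successor.
(B) symmetric: every R-edge is matched by its reverse.
(C) transitive: R is closed under composition.
(D) reflexive: each world relates to itself.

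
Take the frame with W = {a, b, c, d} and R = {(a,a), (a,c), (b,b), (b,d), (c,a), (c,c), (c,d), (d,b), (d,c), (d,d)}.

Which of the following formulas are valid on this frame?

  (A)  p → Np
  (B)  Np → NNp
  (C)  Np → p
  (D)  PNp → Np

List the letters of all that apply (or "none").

C

R is reflexive: each world relates to itself.
R is not transitive: a R c and c R d but not a R d.
R is not euclidean: c R a and c R d but not a R d.
R is not a subset of the identity: a R c with a ≠ c.
(A) p → Np is equivalent to ◇p→p; it holds exactly when R ⊆ identity. Here R ⊄ identity — not valid.
(B) Np → NNp is axiom 4; it is valid on a frame exactly when R is transitive. R is not transitive, so not valid.
(C) Np → p is axiom T, which corresponds to reflexivity. R is reflexive — valid.
(D) the dual of axiom 5: valid iff R is euclidean. R is not euclidean — not valid.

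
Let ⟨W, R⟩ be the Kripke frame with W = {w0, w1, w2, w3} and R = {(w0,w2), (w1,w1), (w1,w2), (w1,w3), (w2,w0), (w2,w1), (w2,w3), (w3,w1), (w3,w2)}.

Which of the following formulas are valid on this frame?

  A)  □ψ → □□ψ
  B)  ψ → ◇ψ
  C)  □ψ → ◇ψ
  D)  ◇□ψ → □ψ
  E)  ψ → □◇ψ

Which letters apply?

R is not reflexive: not w0 R w0.
R is symmetric: every R-edge is matched by its reverse.
R is not transitive: w0 R w2 and w2 R w0 but not w0 R w0.
R is not euclidean: w2 R w0 and w2 R w1 but not w0 R w1.
R is serial: every world has an R-successor.
(A) □ψ → □□ψ (axiom 4) characterises the transitive frames. R is not transitive — not valid.
(B) ψ → ◇ψ is the dual of axiom T, which corresponds to reflexivity. R is not reflexive — not valid.
(C) axiom D: valid iff R is serial. R is serial — valid.
(D) ◇□ψ → □ψ is the dual of axiom 5; it is valid on a frame exactly when R is euclidean. R is not euclidean, so not valid.
(E) axiom B: valid iff R is symmetric. R is symmetric — valid.

C, E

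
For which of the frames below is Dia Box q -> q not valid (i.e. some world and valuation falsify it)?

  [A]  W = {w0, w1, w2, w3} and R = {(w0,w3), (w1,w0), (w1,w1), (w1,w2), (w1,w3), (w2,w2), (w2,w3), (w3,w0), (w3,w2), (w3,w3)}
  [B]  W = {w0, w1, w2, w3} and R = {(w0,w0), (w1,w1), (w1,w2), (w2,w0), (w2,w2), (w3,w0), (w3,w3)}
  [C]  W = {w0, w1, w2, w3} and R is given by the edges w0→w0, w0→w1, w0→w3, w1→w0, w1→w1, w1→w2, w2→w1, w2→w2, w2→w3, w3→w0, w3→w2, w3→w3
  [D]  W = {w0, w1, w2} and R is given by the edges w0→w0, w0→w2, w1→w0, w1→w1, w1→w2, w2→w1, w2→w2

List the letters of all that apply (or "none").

The schema Dia Box q -> q is the dual of axiom B; it is valid on a frame iff R is symmetric.
(A) R is not symmetric (w1 R w0 but not w0 R w1), so the schema fails here.
(B) R is not symmetric (w1 R w2 but not w2 R w1), so the schema fails here.
(C) R is symmetric (every R-edge is matched by its reverse), so the schema is valid here.
(D) R is not symmetric (w0 R w2 but not w2 R w0), so the schema fails here.

A, B, D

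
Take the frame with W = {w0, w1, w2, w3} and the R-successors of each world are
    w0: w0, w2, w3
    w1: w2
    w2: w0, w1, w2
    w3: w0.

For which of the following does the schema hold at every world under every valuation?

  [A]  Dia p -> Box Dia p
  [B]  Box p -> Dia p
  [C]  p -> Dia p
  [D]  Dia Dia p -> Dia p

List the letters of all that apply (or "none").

B

R is not reflexive: not w1 R w1.
R is not transitive: w0 R w2 and w2 R w1 but not w0 R w1.
R is not euclidean: w0 R w2 and w0 R w3 but not w2 R w3.
R is serial: every world has an R-successor.
(A) Dia p -> Box Dia p is axiom 5, which corresponds to the euclidean property. R is not euclidean — not valid.
(B) Box p -> Dia p is axiom D; it is valid on a frame exactly when R is serial. R is serial, so valid.
(C) the dual of axiom T: valid iff R is reflexive. R is not reflexive — not valid.
(D) Dia Dia p -> Dia p is the dual of axiom 4, which corresponds to transitivity. R is not transitive — not valid.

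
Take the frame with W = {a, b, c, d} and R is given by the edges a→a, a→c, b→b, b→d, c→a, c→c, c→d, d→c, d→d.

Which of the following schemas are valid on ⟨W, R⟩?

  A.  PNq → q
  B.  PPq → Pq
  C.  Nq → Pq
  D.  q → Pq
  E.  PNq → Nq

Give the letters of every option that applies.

R is reflexive: each world relates to itself.
R is not symmetric: b R d but not d R b.
R is not transitive: a R c and c R d but not a R d.
R is not euclidean: b R d and b R b but not d R b.
R is serial: every world has an R-successor.
(A) PNq → q (the dual of axiom B) characterises the symmetric frames. R is not symmetric — not valid.
(B) PPq → Pq (the dual of axiom 4) characterises the transitive frames. R is not transitive — not valid.
(C) Nq → Pq is axiom D, which corresponds to seriality. R is serial — valid.
(D) the dual of axiom T: valid iff R is reflexive. R is reflexive — valid.
(E) PNq → Nq is the dual of axiom 5, which corresponds to the euclidean property. R is not euclidean — not valid.

C, D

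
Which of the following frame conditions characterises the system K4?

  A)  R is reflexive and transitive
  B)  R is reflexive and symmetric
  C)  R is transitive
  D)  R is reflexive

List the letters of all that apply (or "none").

(A) this class determines S4, not K4.
(B) this class determines B (= KTB), not K4.
(C) K4 is sound and complete for exactly this class.
(D) this class determines T (= KT), not K4.

C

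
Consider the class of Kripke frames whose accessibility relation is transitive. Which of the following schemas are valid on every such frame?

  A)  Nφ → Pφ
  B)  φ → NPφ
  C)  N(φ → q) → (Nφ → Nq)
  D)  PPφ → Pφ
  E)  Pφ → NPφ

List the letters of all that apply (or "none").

C, D

(A) Nφ → Pφ is axiom D; it is valid on a frame exactly when R is serial. Such an R need not be serial, so not valid.
(B) φ → NPφ is axiom B, which corresponds to symmetry. Such an R need not be symmetric — not valid.
(C) N(φ → q) → (Nφ → Nq) is the K axiom; it holds on all frames — valid.
(D) PPφ → Pφ is the dual of axiom 4, which corresponds to transitivity. Every such R is transitive — valid.
(E) Pφ → NPφ is axiom 5, which corresponds to the euclidean property. Such an R need not be euclidean — not valid.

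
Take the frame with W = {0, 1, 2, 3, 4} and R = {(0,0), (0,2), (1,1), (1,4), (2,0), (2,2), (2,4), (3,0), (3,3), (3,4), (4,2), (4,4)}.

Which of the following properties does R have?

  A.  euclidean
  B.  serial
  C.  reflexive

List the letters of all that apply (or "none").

B, C

(A) not euclidean: 1 R 4 and 1 R 1 but not 4 R 1.
(B) serial: every world has an R-successor.
(C) reflexive: each world relates to itself.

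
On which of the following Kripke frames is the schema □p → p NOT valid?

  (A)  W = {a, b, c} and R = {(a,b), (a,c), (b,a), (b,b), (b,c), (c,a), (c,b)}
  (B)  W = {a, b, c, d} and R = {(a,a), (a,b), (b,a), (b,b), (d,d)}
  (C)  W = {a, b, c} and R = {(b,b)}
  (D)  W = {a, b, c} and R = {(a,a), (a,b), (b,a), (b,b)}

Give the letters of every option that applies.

The schema □p → p is axiom T; it is valid on a frame iff R is reflexive.
(A) R is not reflexive (not a R a), so the schema fails here.
(B) R is not reflexive (not c R c), so the schema fails here.
(C) R is not reflexive (not a R a), so the schema fails here.
(D) R is not reflexive (not c R c), so the schema fails here.

A, B, C, D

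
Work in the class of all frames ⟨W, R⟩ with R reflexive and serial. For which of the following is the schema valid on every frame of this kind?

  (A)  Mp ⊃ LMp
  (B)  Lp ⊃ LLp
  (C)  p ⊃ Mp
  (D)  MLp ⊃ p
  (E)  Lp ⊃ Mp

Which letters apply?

C, E

(A) Mp ⊃ LMp (axiom 5) characterises the euclidean frames. Such an R need not be euclidean — not valid.
(B) Lp ⊃ LLp is axiom 4, which corresponds to transitivity. Such an R need not be transitive — not valid.
(C) p ⊃ Mp is the dual of axiom T, which corresponds to reflexivity. Every such R is reflexive — valid.
(D) MLp ⊃ p (the dual of axiom B) characterises the symmetric frames. Such an R need not be symmetric — not valid.
(E) Lp ⊃ Mp (axiom D) characterises the serial frames. Every such R is serial — valid.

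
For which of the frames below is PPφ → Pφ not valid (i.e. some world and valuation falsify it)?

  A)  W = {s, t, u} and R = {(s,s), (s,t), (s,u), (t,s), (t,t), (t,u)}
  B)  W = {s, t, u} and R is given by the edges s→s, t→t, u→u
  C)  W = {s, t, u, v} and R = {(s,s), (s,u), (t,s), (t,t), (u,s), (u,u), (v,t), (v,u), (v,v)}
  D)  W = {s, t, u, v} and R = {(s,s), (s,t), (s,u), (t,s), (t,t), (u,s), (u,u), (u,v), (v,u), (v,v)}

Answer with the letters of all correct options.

The schema PPφ → Pφ is the dual of axiom 4; it is valid on a frame iff R is transitive.
(A) R is transitive (R is closed under composition), so the schema is valid here.
(B) R is transitive (R is closed under composition), so the schema is valid here.
(C) R is not transitive (t R s and s R u but not t R u), so the schema fails here.
(D) R is not transitive (s R u and u R v but not s R v), so the schema fails here.

C, D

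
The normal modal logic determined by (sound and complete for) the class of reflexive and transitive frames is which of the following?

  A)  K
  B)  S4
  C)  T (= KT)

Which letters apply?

(A) K is determined by the class of arbitrary frames.
(B) S4 is determined by exactly this class.
(C) T (= KT) is determined by the class of reflexive frames.

B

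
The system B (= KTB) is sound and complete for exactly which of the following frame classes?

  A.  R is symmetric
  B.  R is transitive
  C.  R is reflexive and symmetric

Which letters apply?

C

(A) this class determines KB, not B (= KTB).
(B) this class determines K4, not B (= KTB).
(C) B (= KTB) is sound and complete for exactly this class.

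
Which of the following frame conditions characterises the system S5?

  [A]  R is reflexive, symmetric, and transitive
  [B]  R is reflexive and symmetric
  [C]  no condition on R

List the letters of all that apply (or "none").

(A) S5 is sound and complete for exactly this class.
(B) this class determines B (= KTB), not S5.
(C) this class determines K, not S5.

A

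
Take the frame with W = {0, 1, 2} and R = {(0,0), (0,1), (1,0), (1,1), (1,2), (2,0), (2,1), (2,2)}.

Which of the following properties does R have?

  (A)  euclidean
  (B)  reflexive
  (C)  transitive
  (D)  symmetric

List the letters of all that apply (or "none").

(A) not euclidean: 1 R 0 and 1 R 2 but not 0 R 2.
(B) reflexive: each world relates to itself.
(C) not transitive: 0 R 1 and 1 R 2 but not 0 R 2.
(D) not symmetric: 2 R 0 but not 0 R 2.

B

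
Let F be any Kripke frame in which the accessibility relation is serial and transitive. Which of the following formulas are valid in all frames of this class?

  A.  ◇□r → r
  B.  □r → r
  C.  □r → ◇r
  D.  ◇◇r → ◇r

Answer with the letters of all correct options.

(A) ◇□r → r (the dual of axiom B) characterises the symmetric frames. Such an R need not be symmetric — not valid.
(B) □r → r is axiom T, which corresponds to reflexivity. Such an R need not be reflexive — not valid.
(C) □r → ◇r is axiom D, which corresponds to seriality. Every such R is serial — valid.
(D) ◇◇r → ◇r is the dual of axiom 4, which corresponds to transitivity. Every such R is transitive — valid.

C, D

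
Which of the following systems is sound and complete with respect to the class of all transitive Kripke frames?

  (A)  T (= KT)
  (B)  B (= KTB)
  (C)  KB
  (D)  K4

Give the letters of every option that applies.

(A) T (= KT) is determined by the class of reflexive frames.
(B) B (= KTB) is determined by the class of reflexive and symmetric frames.
(C) KB is determined by the class of symmetric frames.
(D) K4 is determined by exactly this class.

D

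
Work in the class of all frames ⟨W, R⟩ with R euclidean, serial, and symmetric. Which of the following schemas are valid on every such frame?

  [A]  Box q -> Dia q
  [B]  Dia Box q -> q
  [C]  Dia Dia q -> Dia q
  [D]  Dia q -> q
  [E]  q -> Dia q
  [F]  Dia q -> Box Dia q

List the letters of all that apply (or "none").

A, B, C, E, F

Serial, symmetric and euclidean together give transitive (from symmetry + euclidean) and then reflexive; the relation is an equivalence.
(A) Box q -> Dia q is axiom D, which corresponds to seriality. Every such R is serial — valid.
(B) Dia Box q -> q is the dual of axiom B, which corresponds to symmetry. Every such R is symmetric — valid.
(C) Dia Dia q -> Dia q is the dual of axiom 4, which corresponds to transitivity. Every such R is transitive — valid.
(D) Dia q -> q (the converse of T) corresponds to R being a subset of the identity. Such an R need not be a subset of the identity, so not valid.
(E) q -> Dia q is the dual of axiom T, which corresponds to reflexivity. Every such R is reflexive — valid.
(F) Dia q -> Box Dia q is axiom 5, which corresponds to the euclidean property. Every such R is euclidean — valid.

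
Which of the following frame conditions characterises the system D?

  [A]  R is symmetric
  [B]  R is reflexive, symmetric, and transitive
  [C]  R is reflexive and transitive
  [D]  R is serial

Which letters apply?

D

(A) this class determines KB, not D.
(B) this class determines S5, not D.
(C) this class determines S4, not D.
(D) D is sound and complete for exactly this class.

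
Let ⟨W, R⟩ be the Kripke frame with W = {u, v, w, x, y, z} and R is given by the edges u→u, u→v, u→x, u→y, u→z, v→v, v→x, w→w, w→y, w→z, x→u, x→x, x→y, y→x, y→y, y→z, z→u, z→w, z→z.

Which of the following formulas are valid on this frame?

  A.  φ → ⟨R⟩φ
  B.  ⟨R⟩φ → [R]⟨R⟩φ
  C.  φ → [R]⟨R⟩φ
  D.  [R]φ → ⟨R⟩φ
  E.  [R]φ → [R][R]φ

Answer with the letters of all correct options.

A, D

R is reflexive: each world relates to itself.
R is not symmetric: u R v but not v R u.
R is not transitive: u R z and z R w but not u R w.
R is not euclidean: u R v and u R u but not v R u.
R is serial: every world has an R-successor.
(A) the dual of axiom T: valid iff R is reflexive. R is reflexive — valid.
(B) ⟨R⟩φ → [R]⟨R⟩φ is axiom 5; it is valid on a frame exactly when R is euclidean. R is not euclidean, so not valid.
(C) φ → [R]⟨R⟩φ (axiom B) characterises the symmetric frames. R is not symmetric — not valid.
(D) [R]φ → ⟨R⟩φ is axiom D; it is valid on a frame exactly when R is serial. R is serial, so valid.
(E) [R]φ → [R][R]φ (axiom 4) characterises the transitive frames. R is not transitive — not valid.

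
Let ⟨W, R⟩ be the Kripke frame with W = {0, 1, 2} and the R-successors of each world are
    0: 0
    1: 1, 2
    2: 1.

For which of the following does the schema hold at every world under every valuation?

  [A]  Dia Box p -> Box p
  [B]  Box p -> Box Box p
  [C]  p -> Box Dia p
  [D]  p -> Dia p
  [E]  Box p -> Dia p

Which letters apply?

C, E

R is not reflexive: not 2 R 2.
R is symmetric: every R-edge is matched by its reverse.
R is not transitive: 2 R 1 and 1 R 2 but not 2 R 2.
R is not euclidean: 1 R 2 and 1 R 2 but not 2 R 2.
R is serial: every world has an R-successor.
(A) the dual of axiom 5: valid iff R is euclidean. R is not euclidean — not valid.
(B) Box p -> Box Box p (axiom 4) characterises the transitive frames. R is not transitive — not valid.
(C) p -> Box Dia p is axiom B; it is valid on a frame exactly when R is symmetric. R is symmetric, so valid.
(D) p -> Dia p (the dual of axiom T) characterises the reflexive frames. R is not reflexive — not valid.
(E) Box p -> Dia p is axiom D, which corresponds to seriality. R is serial — valid.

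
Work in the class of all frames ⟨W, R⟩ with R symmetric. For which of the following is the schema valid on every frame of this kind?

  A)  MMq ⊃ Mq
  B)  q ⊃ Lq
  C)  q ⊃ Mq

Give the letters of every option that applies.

none

(A) MMq ⊃ Mq is the dual of axiom 4; it is valid on a frame exactly when R is transitive. Such an R need not be transitive, so not valid.
(B) q ⊃ Lq is valid only on frames where every R-edge is a self-loop. Such an R need not be a subset of the identity — not valid.
(C) the dual of axiom T: valid iff R is reflexive. Such an R need not be reflexive — not valid.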